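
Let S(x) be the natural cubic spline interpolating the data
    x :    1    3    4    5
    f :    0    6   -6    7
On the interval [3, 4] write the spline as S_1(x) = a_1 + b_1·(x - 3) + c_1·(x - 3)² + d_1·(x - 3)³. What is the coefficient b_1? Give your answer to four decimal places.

-11.7826

Let σ_i = S''(x_i). Step sizes h_i = 2, 1, 1; slopes of the chords Δ_i = (y_(i+1) - y_i)/h_i = 3, -12, 13.
  2·σ_0 + 6·σ_1 + 1·σ_2 = 6(Δ_1 - Δ_0) = -90
  1·σ_1 + 4·σ_2 + 1·σ_3 = 6(Δ_2 - Δ_1) = 150
Natural end conditions: σ_0 = σ_3 = 0.
Solving: σ_0 = 0, σ_1 = -510/23, σ_2 = 990/23, σ_3 = 0.
On [3, 4], with S_1(x) = a_1 + b_1·(x - 3) + c_1·(x - 3)² + d_1·(x - 3)³: c_1 = σ_1/2 = -255/23, d_1 = (σ_2 - σ_1)/(6h_1) = 250/23, b_1 = Δ_1 - h_1(2σ_1 + σ_2)/6 = -271/23.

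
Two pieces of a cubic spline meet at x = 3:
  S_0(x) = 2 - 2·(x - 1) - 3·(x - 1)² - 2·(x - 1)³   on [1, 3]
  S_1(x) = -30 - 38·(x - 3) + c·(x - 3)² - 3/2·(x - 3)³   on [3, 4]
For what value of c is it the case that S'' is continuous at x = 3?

S_0''(x) = -6 - 12·(x - 1), so S_0''(3) = -30. On the right, S_1''(3) = 2c, so c = -15.

-15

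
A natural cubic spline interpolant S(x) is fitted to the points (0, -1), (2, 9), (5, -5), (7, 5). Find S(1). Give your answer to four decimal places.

6.0714

Let M_i = S''(x_i). Step sizes h_i = 2, 3, 2; slopes of the chords Δ_i = (y_(i+1) - y_i)/h_i = 5, -14/3, 5.
  2·M_0 + 10·M_1 + 3·M_2 = 6(Δ_1 - Δ_0) = -58
  3·M_1 + 10·M_2 + 2·M_3 = 6(Δ_2 - Δ_1) = 58
Natural end conditions: M_0 = M_3 = 0.
Solving: M_0 = 0, M_1 = -58/7, M_2 = 58/7, M_3 = 0.
On [0, 2], S(x) = -1 + 163/21·x + 0·x² - 29/42·x³.
With x = 1: S(1) = 85/14.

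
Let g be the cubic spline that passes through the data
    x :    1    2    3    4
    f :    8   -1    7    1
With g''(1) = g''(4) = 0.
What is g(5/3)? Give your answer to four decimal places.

-0.0247

Put M_i = g'' at the i-th knot. Here h = (1, 1, 1) and Δ = (-9, 8, -6), so the interior equations h_(i-1)·M_(i-1) + 2(h_(i-1)+h_i)·M_i + h_i·M_(i+1) = 6(Δ_i − Δ_(i-1)) read
  1·M_0 + 4·M_1 + 1·M_2 = 6(Δ_1 - Δ_0) = 102
  1·M_1 + 4·M_2 + 1·M_3 = 6(Δ_2 - Δ_1) = -84
Natural end conditions: M_0 = M_3 = 0.
Solving: M_0 = 0, M_1 = 164/5, M_2 = -146/5, M_3 = 0.
On [1, 2], g(x) = 8 - 217/15·(x - 1) + 0·(x - 1)² + 82/15·(x - 1)³.
With (x - 1) = 2/3: g(5/3) = -2/81.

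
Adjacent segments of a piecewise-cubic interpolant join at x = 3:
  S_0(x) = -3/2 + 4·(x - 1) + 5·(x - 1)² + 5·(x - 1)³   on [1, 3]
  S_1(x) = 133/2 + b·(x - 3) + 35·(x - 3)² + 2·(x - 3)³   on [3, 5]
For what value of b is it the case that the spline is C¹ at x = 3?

S_0'(x) = 4 + 10·(x - 1) + 15·(x - 1)², so S_0'(3) = 84. On the right, S_1'(3) = b, so b = 84.

84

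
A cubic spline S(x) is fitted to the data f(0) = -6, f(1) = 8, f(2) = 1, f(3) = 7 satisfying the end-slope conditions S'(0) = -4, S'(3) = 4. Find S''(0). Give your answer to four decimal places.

Put M_i = S'' at the i-th knot. Here h = (1, 1, 1) and Δ = (14, -7, 6), so the interior equations h_(i-1)·M_(i-1) + 2(h_(i-1)+h_i)·M_i + h_i·M_(i+1) = 6(Δ_i − Δ_(i-1)) read
  1·M_0 + 4·M_1 + 1·M_2 = 6(Δ_1 - Δ_0) = -126
  1·M_1 + 4·M_2 + 1·M_3 = 6(Δ_2 - Δ_1) = 78
Clamped end conditions give two more equations: 2h_0·M_0 + h_0·M_1 = 6(Δ_0 - S'(0)) = 108 and h_2·M_2 + 2h_2·M_3 = 6(S'(3) - Δ_2) = -12.
Solving the tridiagonal system: M_0 = 1286/15, M_1 = -952/15, M_2 = 632/15, M_3 = -406/15.

85.7333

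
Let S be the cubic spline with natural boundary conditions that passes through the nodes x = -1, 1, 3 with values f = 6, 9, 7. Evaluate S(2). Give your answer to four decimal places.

8.4688

Write m_i for S''(x_i). With h_i = 2, 2 and divided differences Δ_i = 3/2, -1, the continuity of S' gives the tridiagonal system
  2·m_0 + 8·m_1 + 2·m_2 = 6(Δ_1 - Δ_0) = -15
Natural end conditions: m_0 = m_2 = 0.
Solving the tridiagonal system: m_0 = 0, m_1 = -15/8, m_2 = 0.
On [1, 3], S(x) = 9 + 1/4·(x - 1) - 15/16·(x - 1)² + 5/32·(x - 1)³.
With (x - 1) = 1: S(2) = 271/32.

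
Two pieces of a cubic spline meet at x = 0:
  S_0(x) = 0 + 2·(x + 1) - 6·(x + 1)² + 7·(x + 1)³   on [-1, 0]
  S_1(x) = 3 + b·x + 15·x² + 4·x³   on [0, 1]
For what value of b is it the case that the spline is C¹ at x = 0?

S_0'(x) = 2 - 12·(x + 1) + 21·(x + 1)², so S_0'(0) = 11. On the right, S_1'(0) = b, so b = 11.

11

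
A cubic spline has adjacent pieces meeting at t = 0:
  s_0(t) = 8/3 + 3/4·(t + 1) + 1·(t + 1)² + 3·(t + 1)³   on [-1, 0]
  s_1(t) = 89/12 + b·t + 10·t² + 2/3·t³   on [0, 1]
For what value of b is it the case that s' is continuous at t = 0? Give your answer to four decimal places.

s_0'(t) = 3/4 + 2·(t + 1) + 9·(t + 1)², so s_0'(0) = 47/4. On the right, s_1'(0) = b, so b = 47/4.

11.7500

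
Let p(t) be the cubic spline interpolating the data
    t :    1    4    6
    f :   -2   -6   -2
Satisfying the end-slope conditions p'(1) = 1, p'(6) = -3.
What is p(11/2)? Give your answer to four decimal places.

-1.6219

With M_i denoting the second derivative at x_i, h_i = 3, 2, and Δ_i = (y_(i+1) − y_i)/h_i = -4/3, 2:
  3·M_0 + 10·M_1 + 2·M_2 = 6(Δ_1 - Δ_0) = 20
Clamped end conditions give two more equations: 2h_0·M_0 + h_0·M_1 = 6(Δ_0 - p'(1)) = -14 and h_1·M_1 + 2h_1·M_2 = 6(p'(6) - Δ_1) = -30.
Hence M_0 = -77/15, M_1 = 28/5, M_2 = -103/10.
On [4, 6], p(t) = -6 + 17/10·(t - 4) + 14/5·(t - 4)² - 53/40·(t - 4)³.
With (t - 4) = 3/2: p(11/2) = -519/320.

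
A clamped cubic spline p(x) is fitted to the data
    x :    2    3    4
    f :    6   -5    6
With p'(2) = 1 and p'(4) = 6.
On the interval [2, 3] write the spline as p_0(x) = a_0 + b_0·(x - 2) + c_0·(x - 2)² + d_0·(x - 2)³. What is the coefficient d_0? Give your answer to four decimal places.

Write M_i for p''(x_i). With h_i = 1, 1 and divided differences Δ_i = -11, 11, the continuity of p' gives the tridiagonal system
  1·M_0 + 4·M_1 + 1·M_2 = 6(Δ_1 - Δ_0) = 132
Clamped end conditions give two more equations: 2h_0·M_0 + h_0·M_1 = 6(Δ_0 - p'(2)) = -72 and h_1·M_1 + 2h_1·M_2 = 6(p'(4) - Δ_1) = -30.
Solving: M_0 = -133/2, M_1 = 61, M_2 = -91/2.
On [2, 3], with p_0(x) = a_0 + b_0·(x - 2) + c_0·(x - 2)² + d_0·(x - 2)³: c_0 = M_0/2 = -133/4, d_0 = (M_1 - M_0)/(6h_0) = 85/4, b_0 = Δ_0 - h_0(2M_0 + M_1)/6 = 1.

21.2500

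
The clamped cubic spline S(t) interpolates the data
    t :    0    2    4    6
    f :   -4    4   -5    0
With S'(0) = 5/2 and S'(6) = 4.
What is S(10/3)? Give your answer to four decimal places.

-2.0148

Put m_i = S'' at the i-th knot. Here h = (2, 2, 2) and Δ = (4, -9/2, 5/2), so the interior equations h_(i-1)·m_(i-1) + 2(h_(i-1)+h_i)·m_i + h_i·m_(i+1) = 6(Δ_i − Δ_(i-1)) read
  2·m_0 + 8·m_1 + 2·m_2 = 6(Δ_1 - Δ_0) = -51
  2·m_1 + 8·m_2 + 2·m_3 = 6(Δ_2 - Δ_1) = 42
Clamped end conditions give two more equations: 2h_0·m_0 + h_0·m_1 = 6(Δ_0 - S'(0)) = 9 and h_2·m_2 + 2h_2·m_3 = 6(S'(6) - Δ_2) = 9.
Solving: m_0 = 37/5, m_1 = -103/10, m_2 = 83/10, m_3 = -19/10.
On [2, 4], S(t) = 4 - 2/5·(t - 2) - 103/20·(t - 2)² + 31/20·(t - 2)³.
With (t - 2) = 4/3: S(10/3) = -272/135.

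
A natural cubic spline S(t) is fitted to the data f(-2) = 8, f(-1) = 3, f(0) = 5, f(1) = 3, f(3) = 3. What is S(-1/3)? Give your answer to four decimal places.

4.3178

With m_i denoting the second derivative at x_i, h_i = 1, 1, 1, 2, and Δ_i = (y_(i+1) − y_i)/h_i = -5, 2, -2, 0:
  1·m_0 + 4·m_1 + 1·m_2 = 6(Δ_1 - Δ_0) = 42
  1·m_1 + 4·m_2 + 1·m_3 = 6(Δ_2 - Δ_1) = -24
  1·m_2 + 6·m_3 + 2·m_4 = 6(Δ_3 - Δ_2) = 12
Natural end conditions: m_0 = m_4 = 0.
Forward elimination and back-substitution give m_0 = 0, m_1 = 561/43, m_2 = -438/43, m_3 = 159/43, m_4 = 0.
On [-1, 0], S(t) = 3 - 28/43·(t + 1) + 561/86·(t + 1)² - 333/86·(t + 1)³.
With (t + 1) = 2/3: S(-1/3) = 557/129.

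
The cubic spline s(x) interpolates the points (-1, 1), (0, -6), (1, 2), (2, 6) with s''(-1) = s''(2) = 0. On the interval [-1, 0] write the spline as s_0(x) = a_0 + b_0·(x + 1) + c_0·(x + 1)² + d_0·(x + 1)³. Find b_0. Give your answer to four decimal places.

-11.2667

Let σ_i = s''(x_i). Step sizes h_i = 1, 1, 1; slopes of the chords Δ_i = (y_(i+1) - y_i)/h_i = -7, 8, 4.
  1·σ_0 + 4·σ_1 + 1·σ_2 = 6(Δ_1 - Δ_0) = 90
  1·σ_1 + 4·σ_2 + 1·σ_3 = 6(Δ_2 - Δ_1) = -24
Natural end conditions: σ_0 = σ_3 = 0.
Solving: σ_0 = 0, σ_1 = 128/5, σ_2 = -62/5, σ_3 = 0.
On [-1, 0], with s_0(x) = a_0 + b_0·(x + 1) + c_0·(x + 1)² + d_0·(x + 1)³: c_0 = σ_0/2 = 0, d_0 = (σ_1 - σ_0)/(6h_0) = 64/15, b_0 = Δ_0 - h_0(2σ_0 + σ_1)/6 = -169/15.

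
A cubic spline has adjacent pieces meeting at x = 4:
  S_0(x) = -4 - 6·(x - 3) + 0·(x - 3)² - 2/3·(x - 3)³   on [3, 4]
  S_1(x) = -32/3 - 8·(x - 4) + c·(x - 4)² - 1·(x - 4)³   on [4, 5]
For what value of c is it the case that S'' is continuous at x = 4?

-2

S_0''(x) = 0 - 4·(x - 3), so S_0''(4) = -4. On the right, S_1''(4) = 2c, so c = -2.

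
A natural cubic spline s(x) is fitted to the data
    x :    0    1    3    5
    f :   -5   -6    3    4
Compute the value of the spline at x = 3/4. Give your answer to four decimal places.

Write M_i for s''(x_i). With h_i = 1, 2, 2 and divided differences Δ_i = -1, 9/2, 1/2, the continuity of s' gives the tridiagonal system
  1·M_0 + 6·M_1 + 2·M_2 = 6(Δ_1 - Δ_0) = 33
  2·M_1 + 8·M_2 + 2·M_3 = 6(Δ_2 - Δ_1) = -24
Natural end conditions: M_0 = M_3 = 0.
Hence M_0 = 0, M_1 = 78/11, M_2 = -105/22, M_3 = 0.
On [0, 1], s(x) = -5 - 24/11·x + 0·x² + 13/11·x³.
With x = 3/4: s(3/4) = -4321/704.

-6.1378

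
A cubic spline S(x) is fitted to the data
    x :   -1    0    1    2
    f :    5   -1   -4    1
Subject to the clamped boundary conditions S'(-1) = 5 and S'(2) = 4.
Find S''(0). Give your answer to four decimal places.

11.3333

Let σ_i = S''(x_i). Step sizes h_i = 1, 1, 1; slopes of the chords Δ_i = (y_(i+1) - y_i)/h_i = -6, -3, 5.
  1·σ_0 + 4·σ_1 + 1·σ_2 = 6(Δ_1 - Δ_0) = 18
  1·σ_1 + 4·σ_2 + 1·σ_3 = 6(Δ_2 - Δ_1) = 48
Clamped end conditions give two more equations: 2h_0·σ_0 + h_0·σ_1 = 6(Δ_0 - S'(-1)) = -66 and h_2·σ_2 + 2h_2·σ_3 = 6(S'(2) - Δ_2) = -6.
Forward elimination and back-substitution give σ_0 = -116/3, σ_1 = 34/3, σ_2 = 34/3, σ_3 = -26/3.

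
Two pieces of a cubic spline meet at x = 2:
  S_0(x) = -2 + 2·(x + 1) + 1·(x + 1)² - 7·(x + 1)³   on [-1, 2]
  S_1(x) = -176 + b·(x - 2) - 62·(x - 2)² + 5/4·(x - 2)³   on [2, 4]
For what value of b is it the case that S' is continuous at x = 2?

-181

S_0'(x) = 2 + 2·(x + 1) - 21·(x + 1)², so S_0'(2) = -181. On the right, S_1'(2) = b, so b = -181.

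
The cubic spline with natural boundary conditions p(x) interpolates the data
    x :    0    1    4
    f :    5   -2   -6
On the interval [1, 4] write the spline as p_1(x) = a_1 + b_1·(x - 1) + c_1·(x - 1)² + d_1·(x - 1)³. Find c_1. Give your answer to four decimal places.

With M_i denoting the second derivative at x_i, h_i = 1, 3, and Δ_i = (y_(i+1) − y_i)/h_i = -7, -4/3:
  1·M_0 + 8·M_1 + 3·M_2 = 6(Δ_1 - Δ_0) = 34
Natural end conditions: M_0 = M_2 = 0.
Solving the tridiagonal system: M_0 = 0, M_1 = 17/4, M_2 = 0.
On [1, 4], with p_1(x) = a_1 + b_1·(x - 1) + c_1·(x - 1)² + d_1·(x - 1)³: c_1 = M_1/2 = 17/8, d_1 = (M_2 - M_1)/(6h_1) = -17/72, b_1 = Δ_1 - h_1(2M_1 + M_2)/6 = -67/12.

2.1250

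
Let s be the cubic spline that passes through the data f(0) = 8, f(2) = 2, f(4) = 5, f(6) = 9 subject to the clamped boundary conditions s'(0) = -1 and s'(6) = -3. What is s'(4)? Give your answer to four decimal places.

3.8333

With m_i denoting the second derivative at x_i, h_i = 2, 2, 2, and Δ_i = (y_(i+1) − y_i)/h_i = -3, 3/2, 2:
  2·m_0 + 8·m_1 + 2·m_2 = 6(Δ_1 - Δ_0) = 27
  2·m_1 + 8·m_2 + 2·m_3 = 6(Δ_2 - Δ_1) = 3
Clamped end conditions give two more equations: 2h_0·m_0 + h_0·m_1 = 6(Δ_0 - s'(0)) = -12 and h_2·m_2 + 2h_2·m_3 = 6(s'(6) - Δ_2) = -30.
Solving: m_0 = -31/6, m_1 = 13/3, m_2 = 4/3, m_3 = -49/6.
On [4, 6], s'(x) = b_2 + 2c_2·(x - 4) + 3d_2·(x - 4)² with b_2 = Δ_2 - h_2(2m_2 + m_3)/6 = 23/6, c_2 = m_2/2 = 2/3, d_2 = (m_3 - m_2)/(6h_2) = -19/24. So s'(4) = 23/6.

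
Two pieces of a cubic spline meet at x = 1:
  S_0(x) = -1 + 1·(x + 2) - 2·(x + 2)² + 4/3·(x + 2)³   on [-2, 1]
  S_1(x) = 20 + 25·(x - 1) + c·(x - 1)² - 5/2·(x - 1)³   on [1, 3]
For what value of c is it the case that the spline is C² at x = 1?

S_0''(x) = -4 + 8·(x + 2), so S_0''(1) = 20. On the right, S_1''(1) = 2c, so c = 10.

10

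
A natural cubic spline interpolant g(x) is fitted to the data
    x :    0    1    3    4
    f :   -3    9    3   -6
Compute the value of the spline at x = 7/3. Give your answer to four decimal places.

Write M_i for g''(x_i). With h_i = 1, 2, 1 and divided differences Δ_i = 12, -3, -9, the continuity of g' gives the tridiagonal system
  1·M_0 + 6·M_1 + 2·M_2 = 6(Δ_1 - Δ_0) = -90
  2·M_1 + 6·M_2 + 1·M_3 = 6(Δ_2 - Δ_1) = -36
Natural end conditions: M_0 = M_3 = 0.
Forward elimination and back-substitution give M_0 = 0, M_1 = -117/8, M_2 = -9/8, M_3 = 0.
On [1, 3], g(x) = 9 + 57/8·(x - 1) - 117/16·(x - 1)² + 9/8·(x - 1)³.
With (x - 1) = 4/3: g(7/3) = 49/6.

8.1667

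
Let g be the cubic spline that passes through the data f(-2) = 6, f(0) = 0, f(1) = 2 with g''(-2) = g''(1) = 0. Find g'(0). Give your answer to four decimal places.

0.3333

Let m_i = g''(x_i). Step sizes h_i = 2, 1; slopes of the chords Δ_i = (y_(i+1) - y_i)/h_i = -3, 2.
  2·m_0 + 6·m_1 + 1·m_2 = 6(Δ_1 - Δ_0) = 30
Natural end conditions: m_0 = m_2 = 0.
Hence m_0 = 0, m_1 = 5, m_2 = 0.
On [0, 1], g'(x) = b_1 + 2c_1·x + 3d_1·x² with b_1 = Δ_1 - h_1(2m_1 + m_2)/6 = 1/3, c_1 = m_1/2 = 5/2, d_1 = (m_2 - m_1)/(6h_1) = -5/6. So g'(0) = 1/3.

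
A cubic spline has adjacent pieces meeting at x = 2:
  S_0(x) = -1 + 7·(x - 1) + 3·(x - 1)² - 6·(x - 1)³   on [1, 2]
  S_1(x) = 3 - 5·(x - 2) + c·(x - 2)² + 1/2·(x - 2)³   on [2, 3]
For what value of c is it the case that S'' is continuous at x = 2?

S_0''(x) = 6 - 36·(x - 1), so S_0''(2) = -30. On the right, S_1''(2) = 2c, so c = -15.

-15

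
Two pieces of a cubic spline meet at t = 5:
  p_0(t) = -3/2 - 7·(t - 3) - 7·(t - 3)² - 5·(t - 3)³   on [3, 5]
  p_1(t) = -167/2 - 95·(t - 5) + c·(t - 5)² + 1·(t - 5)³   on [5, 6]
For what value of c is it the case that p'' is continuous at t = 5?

-37

p_0''(t) = -14 - 30·(t - 3), so p_0''(5) = -74. On the right, p_1''(5) = 2c, so c = -37.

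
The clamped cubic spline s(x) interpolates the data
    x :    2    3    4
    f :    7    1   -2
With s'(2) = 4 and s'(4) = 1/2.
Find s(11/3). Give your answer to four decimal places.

Let m_i = s''(x_i). Step sizes h_i = 1, 1; slopes of the chords Δ_i = (y_(i+1) - y_i)/h_i = -6, -3.
  1·m_0 + 4·m_1 + 1·m_2 = 6(Δ_1 - Δ_0) = 18
Clamped end conditions give two more equations: 2h_0·m_0 + h_0·m_1 = 6(Δ_0 - s'(2)) = -60 and h_1·m_1 + 2h_1·m_2 = 6(s'(4) - Δ_1) = 21.
Solving the tridiagonal system: m_0 = -145/4, m_1 = 25/2, m_2 = 17/4.
On [3, 4], s(x) = 1 - 63/8·(x - 3) + 25/4·(x - 3)² - 11/8·(x - 3)³.
With (x - 3) = 2/3: s(11/3) = -203/108.

-1.8796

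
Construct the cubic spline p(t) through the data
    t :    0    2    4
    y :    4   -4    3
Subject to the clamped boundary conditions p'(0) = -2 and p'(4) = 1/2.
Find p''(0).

-8

Let m_i = p''(x_i). Step sizes h_i = 2, 2; slopes of the chords Δ_i = (y_(i+1) - y_i)/h_i = -4, 7/2.
  2·m_0 + 8·m_1 + 2·m_2 = 6(Δ_1 - Δ_0) = 45
Clamped end conditions give two more equations: 2h_0·m_0 + h_0·m_1 = 6(Δ_0 - p'(0)) = -12 and h_1·m_1 + 2h_1·m_2 = 6(p'(4) - Δ_1) = -18.
Forward elimination and back-substitution give m_0 = -8, m_1 = 10, m_2 = -19/2.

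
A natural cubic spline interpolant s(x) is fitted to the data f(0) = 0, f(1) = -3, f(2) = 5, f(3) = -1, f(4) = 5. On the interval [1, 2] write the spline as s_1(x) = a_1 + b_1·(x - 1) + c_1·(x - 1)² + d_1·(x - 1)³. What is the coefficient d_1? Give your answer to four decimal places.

Write M_i for s''(x_i). With h_i = 1, 1, 1, 1 and divided differences Δ_i = -3, 8, -6, 6, the continuity of s' gives the tridiagonal system
  1·M_0 + 4·M_1 + 1·M_2 = 6(Δ_1 - Δ_0) = 66
  1·M_1 + 4·M_2 + 1·M_3 = 6(Δ_2 - Δ_1) = -84
  1·M_2 + 4·M_3 + 1·M_4 = 6(Δ_3 - Δ_2) = 72
Natural end conditions: M_0 = M_4 = 0.
Forward elimination and back-substitution give M_0 = 0, M_1 = 699/28, M_2 = -237/7, M_3 = 741/28, M_4 = 0.
On [1, 2], with s_1(x) = a_1 + b_1·(x - 1) + c_1·(x - 1)² + d_1·(x - 1)³: c_1 = M_1/2 = 699/56, d_1 = (M_2 - M_1)/(6h_1) = -549/56, b_1 = Δ_1 - h_1(2M_1 + M_2)/6 = 149/28.

-9.8036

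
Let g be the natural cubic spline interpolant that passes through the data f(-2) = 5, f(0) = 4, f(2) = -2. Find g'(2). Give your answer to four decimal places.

Let σ_i = g''(x_i). Step sizes h_i = 2, 2; slopes of the chords Δ_i = (y_(i+1) - y_i)/h_i = -1/2, -3.
  2·σ_0 + 8·σ_1 + 2·σ_2 = 6(Δ_1 - Δ_0) = -15
Natural end conditions: σ_0 = σ_2 = 0.
Hence σ_0 = 0, σ_1 = -15/8, σ_2 = 0.
On [0, 2], g'(x) = b_1 + 2c_1·x + 3d_1·x² with b_1 = Δ_1 - h_1(2σ_1 + σ_2)/6 = -7/4, c_1 = σ_1/2 = -15/16, d_1 = (σ_2 - σ_1)/(6h_1) = 5/32. So g'(2) = -29/8.

-3.6250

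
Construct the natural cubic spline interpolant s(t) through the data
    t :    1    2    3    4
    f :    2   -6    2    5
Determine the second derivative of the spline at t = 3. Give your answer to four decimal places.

-14.4000

Write M_i for s''(x_i). With h_i = 1, 1, 1 and divided differences Δ_i = -8, 8, 3, the continuity of s' gives the tridiagonal system
  1·M_0 + 4·M_1 + 1·M_2 = 6(Δ_1 - Δ_0) = 96
  1·M_1 + 4·M_2 + 1·M_3 = 6(Δ_2 - Δ_1) = -30
Natural end conditions: M_0 = M_3 = 0.
Hence M_0 = 0, M_1 = 138/5, M_2 = -72/5, M_3 = 0.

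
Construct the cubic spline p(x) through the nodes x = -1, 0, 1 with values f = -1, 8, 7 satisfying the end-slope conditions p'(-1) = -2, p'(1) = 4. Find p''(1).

33

Write σ_i for p''(x_i). With h_i = 1, 1 and divided differences Δ_i = 9, -1, the continuity of p' gives the tridiagonal system
  1·σ_0 + 4·σ_1 + 1·σ_2 = 6(Δ_1 - Δ_0) = -60
Clamped end conditions give two more equations: 2h_0·σ_0 + h_0·σ_1 = 6(Δ_0 - p'(-1)) = 66 and h_1·σ_1 + 2h_1·σ_2 = 6(p'(1) - Δ_1) = 30.
Solving: σ_0 = 51, σ_1 = -36, σ_2 = 33.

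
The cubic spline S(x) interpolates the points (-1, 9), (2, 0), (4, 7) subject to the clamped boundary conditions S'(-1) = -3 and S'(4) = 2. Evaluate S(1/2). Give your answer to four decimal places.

2.8688

Put m_i = S'' at the i-th knot. Here h = (3, 2) and Δ = (-3, 7/2), so the interior equations h_(i-1)·m_(i-1) + 2(h_(i-1)+h_i)·m_i + h_i·m_(i+1) = 6(Δ_i − Δ_(i-1)) read
  3·m_0 + 10·m_1 + 2·m_2 = 6(Δ_1 - Δ_0) = 39
Clamped end conditions give two more equations: 2h_0·m_0 + h_0·m_1 = 6(Δ_0 - S'(-1)) = 0 and h_1·m_1 + 2h_1·m_2 = 6(S'(4) - Δ_1) = -9.
Forward elimination and back-substitution give m_0 = -29/10, m_1 = 29/5, m_2 = -103/20.
On [-1, 2], S(x) = 9 - 3·(x + 1) - 29/20·(x + 1)² + 29/60·(x + 1)³.
With (x + 1) = 3/2: S(1/2) = 459/160.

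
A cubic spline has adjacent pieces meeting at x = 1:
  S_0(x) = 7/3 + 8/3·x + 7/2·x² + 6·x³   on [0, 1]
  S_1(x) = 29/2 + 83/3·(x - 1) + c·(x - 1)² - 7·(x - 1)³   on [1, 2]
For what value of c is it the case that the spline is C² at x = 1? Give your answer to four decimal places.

S_0''(x) = 7 + 36·x, so S_0''(1) = 43. On the right, S_1''(1) = 2c, so c = 43/2.

21.5000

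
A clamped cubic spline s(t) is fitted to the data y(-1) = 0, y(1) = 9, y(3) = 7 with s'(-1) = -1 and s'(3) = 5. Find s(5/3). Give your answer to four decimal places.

8.2222

With M_i denoting the second derivative at x_i, h_i = 2, 2, and Δ_i = (y_(i+1) − y_i)/h_i = 9/2, -1:
  2·M_0 + 8·M_1 + 2·M_2 = 6(Δ_1 - Δ_0) = -33
Clamped end conditions give two more equations: 2h_0·M_0 + h_0·M_1 = 6(Δ_0 - s'(-1)) = 33 and h_1·M_1 + 2h_1·M_2 = 6(s'(3) - Δ_1) = 36.
Solving the tridiagonal system: M_0 = 111/8, M_1 = -45/4, M_2 = 117/8.
On [1, 3], s(t) = 9 + 13/8·(t - 1) - 45/8·(t - 1)² + 69/32·(t - 1)³.
With (t - 1) = 2/3: s(5/3) = 74/9.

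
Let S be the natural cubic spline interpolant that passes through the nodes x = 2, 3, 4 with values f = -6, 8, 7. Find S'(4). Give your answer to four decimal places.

With σ_i denoting the second derivative at x_i, h_i = 1, 1, and Δ_i = (y_(i+1) − y_i)/h_i = 14, -1:
  1·σ_0 + 4·σ_1 + 1·σ_2 = 6(Δ_1 - Δ_0) = -90
Natural end conditions: σ_0 = σ_2 = 0.
Hence σ_0 = 0, σ_1 = -45/2, σ_2 = 0.
On [3, 4], S'(x) = b_1 + 2c_1·(x - 3) + 3d_1·(x - 3)² with b_1 = Δ_1 - h_1(2σ_1 + σ_2)/6 = 13/2, c_1 = σ_1/2 = -45/4, d_1 = (σ_2 - σ_1)/(6h_1) = 15/4. So S'(4) = -19/4.

-4.7500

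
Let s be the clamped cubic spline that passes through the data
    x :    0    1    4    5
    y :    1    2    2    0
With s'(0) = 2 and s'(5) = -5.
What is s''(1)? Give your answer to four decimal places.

-0.2857

Put M_i = s'' at the i-th knot. Here h = (1, 3, 1) and Δ = (1, 0, -2), so the interior equations h_(i-1)·M_(i-1) + 2(h_(i-1)+h_i)·M_i + h_i·M_(i+1) = 6(Δ_i − Δ_(i-1)) read
  1·M_0 + 8·M_1 + 3·M_2 = 6(Δ_1 - Δ_0) = -6
  3·M_1 + 8·M_2 + 1·M_3 = 6(Δ_2 - Δ_1) = -12
Clamped end conditions give two more equations: 2h_0·M_0 + h_0·M_1 = 6(Δ_0 - s'(0)) = -6 and h_2·M_2 + 2h_2·M_3 = 6(s'(5) - Δ_2) = -18.
Solving: M_0 = -20/7, M_1 = -2/7, M_2 = -2/7, M_3 = -62/7.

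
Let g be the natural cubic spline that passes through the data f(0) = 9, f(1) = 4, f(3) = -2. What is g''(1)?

2

Let M_i = g''(x_i). Step sizes h_i = 1, 2; slopes of the chords Δ_i = (y_(i+1) - y_i)/h_i = -5, -3.
  1·M_0 + 6·M_1 + 2·M_2 = 6(Δ_1 - Δ_0) = 12
Natural end conditions: M_0 = M_2 = 0.
Solving the tridiagonal system: M_0 = 0, M_1 = 2, M_2 = 0.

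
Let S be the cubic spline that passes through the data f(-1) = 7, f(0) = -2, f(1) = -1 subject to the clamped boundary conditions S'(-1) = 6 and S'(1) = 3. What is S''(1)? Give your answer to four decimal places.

Write σ_i for S''(x_i). With h_i = 1, 1 and divided differences Δ_i = -9, 1, the continuity of S' gives the tridiagonal system
  1·σ_0 + 4·σ_1 + 1·σ_2 = 6(Δ_1 - Δ_0) = 60
Clamped end conditions give two more equations: 2h_0·σ_0 + h_0·σ_1 = 6(Δ_0 - S'(-1)) = -90 and h_1·σ_1 + 2h_1·σ_2 = 6(S'(1) - Δ_1) = 12.
Solving: σ_0 = -123/2, σ_1 = 33, σ_2 = -21/2.

-10.5000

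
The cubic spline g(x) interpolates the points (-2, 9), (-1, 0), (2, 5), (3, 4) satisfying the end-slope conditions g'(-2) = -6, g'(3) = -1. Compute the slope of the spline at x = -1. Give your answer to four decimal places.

With M_i denoting the second derivative at x_i, h_i = 1, 3, 1, and Δ_i = (y_(i+1) − y_i)/h_i = -9, 5/3, -1:
  1·M_0 + 8·M_1 + 3·M_2 = 6(Δ_1 - Δ_0) = 64
  3·M_1 + 8·M_2 + 1·M_3 = 6(Δ_2 - Δ_1) = -16
Clamped end conditions give two more equations: 2h_0·M_0 + h_0·M_1 = 6(Δ_0 - g'(-2)) = -18 and h_2·M_2 + 2h_2·M_3 = 6(g'(3) - Δ_2) = 0.
Hence M_0 = -964/63, M_1 = 794/63, M_2 = -452/63, M_3 = 226/63.
On [-1, 2], g'(x) = b_1 + 2c_1·(x + 1) + 3d_1·(x + 1)² with b_1 = Δ_1 - h_1(2M_1 + M_2)/6 = -463/63, c_1 = M_1/2 = 397/63, d_1 = (M_2 - M_1)/(6h_1) = -89/81. So g'(-1) = -463/63.

-7.3492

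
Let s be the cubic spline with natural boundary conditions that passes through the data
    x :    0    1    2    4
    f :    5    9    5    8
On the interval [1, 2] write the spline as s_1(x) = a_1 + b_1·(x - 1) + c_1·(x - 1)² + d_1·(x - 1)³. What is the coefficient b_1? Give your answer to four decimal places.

With σ_i denoting the second derivative at x_i, h_i = 1, 1, 2, and Δ_i = (y_(i+1) − y_i)/h_i = 4, -4, 3/2:
  1·σ_0 + 4·σ_1 + 1·σ_2 = 6(Δ_1 - Δ_0) = -48
  1·σ_1 + 6·σ_2 + 2·σ_3 = 6(Δ_2 - Δ_1) = 33
Natural end conditions: σ_0 = σ_3 = 0.
Forward elimination and back-substitution give σ_0 = 0, σ_1 = -321/23, σ_2 = 180/23, σ_3 = 0.
On [1, 2], with s_1(x) = a_1 + b_1·(x - 1) + c_1·(x - 1)² + d_1·(x - 1)³: c_1 = σ_1/2 = -321/46, d_1 = (σ_2 - σ_1)/(6h_1) = 167/46, b_1 = Δ_1 - h_1(2σ_1 + σ_2)/6 = -15/23.

-0.6522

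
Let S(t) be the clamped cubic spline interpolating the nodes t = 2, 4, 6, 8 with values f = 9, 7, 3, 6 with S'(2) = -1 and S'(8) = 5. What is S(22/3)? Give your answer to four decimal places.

Write M_i for S''(x_i). With h_i = 2, 2, 2 and divided differences Δ_i = -1, -2, 3/2, the continuity of S' gives the tridiagonal system
  2·M_0 + 8·M_1 + 2·M_2 = 6(Δ_1 - Δ_0) = -6
  2·M_1 + 8·M_2 + 2·M_3 = 6(Δ_2 - Δ_1) = 21
Clamped end conditions give two more equations: 2h_0·M_0 + h_0·M_1 = 6(Δ_0 - S'(2)) = 0 and h_2·M_2 + 2h_2·M_3 = 6(S'(8) - Δ_2) = 21.
Solving: M_0 = 7/10, M_1 = -7/5, M_2 = 19/10, M_3 = 43/10.
On [6, 8], S(t) = 3 - 6/5·(t - 6) + 19/20·(t - 6)² + 1/5·(t - 6)³.
With (t - 6) = 4/3: S(22/3) = 481/135.

3.5630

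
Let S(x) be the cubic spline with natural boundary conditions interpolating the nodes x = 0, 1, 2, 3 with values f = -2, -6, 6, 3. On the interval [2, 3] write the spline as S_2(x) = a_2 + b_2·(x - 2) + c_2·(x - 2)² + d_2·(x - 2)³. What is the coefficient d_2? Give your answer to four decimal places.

5.0667

Let M_i = S''(x_i). Step sizes h_i = 1, 1, 1; slopes of the chords Δ_i = (y_(i+1) - y_i)/h_i = -4, 12, -3.
  1·M_0 + 4·M_1 + 1·M_2 = 6(Δ_1 - Δ_0) = 96
  1·M_1 + 4·M_2 + 1·M_3 = 6(Δ_2 - Δ_1) = -90
Natural end conditions: M_0 = M_3 = 0.
Solving the tridiagonal system: M_0 = 0, M_1 = 158/5, M_2 = -152/5, M_3 = 0.
On [2, 3], with S_2(x) = a_2 + b_2·(x - 2) + c_2·(x - 2)² + d_2·(x - 2)³: c_2 = M_2/2 = -76/5, d_2 = (M_3 - M_2)/(6h_2) = 76/15, b_2 = Δ_2 - h_2(2M_2 + M_3)/6 = 107/15.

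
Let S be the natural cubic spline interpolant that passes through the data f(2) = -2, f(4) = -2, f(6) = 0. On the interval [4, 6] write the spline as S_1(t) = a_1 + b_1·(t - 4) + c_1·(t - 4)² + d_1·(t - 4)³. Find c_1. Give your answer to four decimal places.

0.3750

Put m_i = S'' at the i-th knot. Here h = (2, 2) and Δ = (0, 1), so the interior equations h_(i-1)·m_(i-1) + 2(h_(i-1)+h_i)·m_i + h_i·m_(i+1) = 6(Δ_i − Δ_(i-1)) read
  2·m_0 + 8·m_1 + 2·m_2 = 6(Δ_1 - Δ_0) = 6
Natural end conditions: m_0 = m_2 = 0.
Solving the tridiagonal system: m_0 = 0, m_1 = 3/4, m_2 = 0.
On [4, 6], with S_1(t) = a_1 + b_1·(t - 4) + c_1·(t - 4)² + d_1·(t - 4)³: c_1 = m_1/2 = 3/8, d_1 = (m_2 - m_1)/(6h_1) = -1/16, b_1 = Δ_1 - h_1(2m_1 + m_2)/6 = 1/2.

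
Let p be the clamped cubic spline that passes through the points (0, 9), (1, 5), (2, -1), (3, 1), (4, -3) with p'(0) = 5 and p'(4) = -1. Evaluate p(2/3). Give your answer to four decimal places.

7.6825

Put m_i = p'' at the i-th knot. Here h = (1, 1, 1, 1) and Δ = (-4, -6, 2, -4), so the interior equations h_(i-1)·m_(i-1) + 2(h_(i-1)+h_i)·m_i + h_i·m_(i+1) = 6(Δ_i − Δ_(i-1)) read
  1·m_0 + 4·m_1 + 1·m_2 = 6(Δ_1 - Δ_0) = -12
  1·m_1 + 4·m_2 + 1·m_3 = 6(Δ_2 - Δ_1) = 48
  1·m_2 + 4·m_3 + 1·m_4 = 6(Δ_3 - Δ_2) = -36
Clamped end conditions give two more equations: 2h_0·m_0 + h_0·m_1 = 6(Δ_0 - p'(0)) = -54 and h_3·m_3 + 2h_3·m_4 = 6(p'(4) - Δ_3) = 18.
Solving the tridiagonal system: m_0 = -375/14, m_1 = -3/7, m_2 = 33/2, m_3 = -123/7, m_4 = 249/14.
On [0, 1], p(x) = 9 + 5·x - 375/28·x² + 123/28·x³.
With x = 2/3: p(2/3) = 484/63.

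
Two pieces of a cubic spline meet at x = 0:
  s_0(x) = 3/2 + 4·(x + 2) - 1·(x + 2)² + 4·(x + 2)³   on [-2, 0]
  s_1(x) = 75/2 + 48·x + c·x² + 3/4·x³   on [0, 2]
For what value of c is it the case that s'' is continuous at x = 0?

s_0''(x) = -2 + 24·(x + 2), so s_0''(0) = 46. On the right, s_1''(0) = 2c, so c = 23.

23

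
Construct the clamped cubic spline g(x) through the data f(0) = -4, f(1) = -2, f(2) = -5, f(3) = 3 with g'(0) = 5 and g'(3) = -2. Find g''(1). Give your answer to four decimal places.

Write M_i for g''(x_i). With h_i = 1, 1, 1 and divided differences Δ_i = 2, -3, 8, the continuity of g' gives the tridiagonal system
  1·M_0 + 4·M_1 + 1·M_2 = 6(Δ_1 - Δ_0) = -30
  1·M_1 + 4·M_2 + 1·M_3 = 6(Δ_2 - Δ_1) = 66
Clamped end conditions give two more equations: 2h_0·M_0 + h_0·M_1 = 6(Δ_0 - g'(0)) = -18 and h_2·M_2 + 2h_2·M_3 = 6(g'(3) - Δ_2) = -60.
Solving the tridiagonal system: M_0 = -22/15, M_1 = -226/15, M_2 = 476/15, M_3 = -688/15.

-15.0667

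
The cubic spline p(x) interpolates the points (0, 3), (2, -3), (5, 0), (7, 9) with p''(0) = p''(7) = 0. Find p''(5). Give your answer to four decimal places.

1.5165

Let m_i = p''(x_i). Step sizes h_i = 2, 3, 2; slopes of the chords Δ_i = (y_(i+1) - y_i)/h_i = -3, 1, 9/2.
  2·m_0 + 10·m_1 + 3·m_2 = 6(Δ_1 - Δ_0) = 24
  3·m_1 + 10·m_2 + 2·m_3 = 6(Δ_2 - Δ_1) = 21
Natural end conditions: m_0 = m_3 = 0.
Solving the tridiagonal system: m_0 = 0, m_1 = 177/91, m_2 = 138/91, m_3 = 0.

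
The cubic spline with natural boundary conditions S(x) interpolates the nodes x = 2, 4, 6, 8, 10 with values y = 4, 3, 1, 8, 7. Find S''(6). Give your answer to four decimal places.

4.8214

With M_i denoting the second derivative at x_i, h_i = 2, 2, 2, 2, and Δ_i = (y_(i+1) − y_i)/h_i = -1/2, -1, 7/2, -1/2:
  2·M_0 + 8·M_1 + 2·M_2 = 6(Δ_1 - Δ_0) = -3
  2·M_1 + 8·M_2 + 2·M_3 = 6(Δ_2 - Δ_1) = 27
  2·M_2 + 8·M_3 + 2·M_4 = 6(Δ_3 - Δ_2) = -24
Natural end conditions: M_0 = M_4 = 0.
Hence M_0 = 0, M_1 = -177/112, M_2 = 135/28, M_3 = -471/112, M_4 = 0.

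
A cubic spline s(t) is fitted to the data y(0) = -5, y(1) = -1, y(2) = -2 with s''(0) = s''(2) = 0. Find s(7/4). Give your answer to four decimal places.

-1.4570

With m_i denoting the second derivative at x_i, h_i = 1, 1, and Δ_i = (y_(i+1) − y_i)/h_i = 4, -1:
  1·m_0 + 4·m_1 + 1·m_2 = 6(Δ_1 - Δ_0) = -30
Natural end conditions: m_0 = m_2 = 0.
Forward elimination and back-substitution give m_0 = 0, m_1 = -15/2, m_2 = 0.
On [1, 2], s(t) = -1 + 3/2·(t - 1) - 15/4·(t - 1)² + 5/4·(t - 1)³.
With (t - 1) = 3/4: s(7/4) = -373/256.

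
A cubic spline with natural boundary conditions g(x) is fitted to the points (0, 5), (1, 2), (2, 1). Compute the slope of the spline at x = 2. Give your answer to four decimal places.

With m_i denoting the second derivative at x_i, h_i = 1, 1, and Δ_i = (y_(i+1) − y_i)/h_i = -3, -1:
  1·m_0 + 4·m_1 + 1·m_2 = 6(Δ_1 - Δ_0) = 12
Natural end conditions: m_0 = m_2 = 0.
Solving the tridiagonal system: m_0 = 0, m_1 = 3, m_2 = 0.
On [1, 2], g'(x) = b_1 + 2c_1·(x - 1) + 3d_1·(x - 1)² with b_1 = Δ_1 - h_1(2m_1 + m_2)/6 = -2, c_1 = m_1/2 = 3/2, d_1 = (m_2 - m_1)/(6h_1) = -1/2. So g'(2) = -1/2.

-0.5000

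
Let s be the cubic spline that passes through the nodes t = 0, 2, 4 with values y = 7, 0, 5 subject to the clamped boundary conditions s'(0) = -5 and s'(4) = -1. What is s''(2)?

7

With M_i denoting the second derivative at x_i, h_i = 2, 2, and Δ_i = (y_(i+1) − y_i)/h_i = -7/2, 5/2:
  2·M_0 + 8·M_1 + 2·M_2 = 6(Δ_1 - Δ_0) = 36
Clamped end conditions give two more equations: 2h_0·M_0 + h_0·M_1 = 6(Δ_0 - s'(0)) = 9 and h_1·M_1 + 2h_1·M_2 = 6(s'(4) - Δ_1) = -21.
Forward elimination and back-substitution give M_0 = -5/4, M_1 = 7, M_2 = -35/4.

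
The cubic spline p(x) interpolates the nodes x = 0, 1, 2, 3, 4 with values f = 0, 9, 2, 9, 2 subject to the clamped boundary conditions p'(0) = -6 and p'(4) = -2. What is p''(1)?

Write m_i for p''(x_i). With h_i = 1, 1, 1, 1 and divided differences Δ_i = 9, -7, 7, -7, the continuity of p' gives the tridiagonal system
  1·m_0 + 4·m_1 + 1·m_2 = 6(Δ_1 - Δ_0) = -96
  1·m_1 + 4·m_2 + 1·m_3 = 6(Δ_2 - Δ_1) = 84
  1·m_2 + 4·m_3 + 1·m_4 = 6(Δ_3 - Δ_2) = -84
Clamped end conditions give two more equations: 2h_0·m_0 + h_0·m_1 = 6(Δ_0 - p'(0)) = 90 and h_3·m_3 + 2h_3·m_4 = 6(p'(4) - Δ_3) = 30.
Solving the tridiagonal system: m_0 = 143/2, m_1 = -53, m_2 = 89/2, m_3 = -41, m_4 = 71/2.

-53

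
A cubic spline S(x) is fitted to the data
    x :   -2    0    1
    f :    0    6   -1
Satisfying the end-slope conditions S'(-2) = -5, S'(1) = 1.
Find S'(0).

Write m_i for S''(x_i). With h_i = 2, 1 and divided differences Δ_i = 3, -7, the continuity of S' gives the tridiagonal system
  2·m_0 + 6·m_1 + 1·m_2 = 6(Δ_1 - Δ_0) = -60
Clamped end conditions give two more equations: 2h_0·m_0 + h_0·m_1 = 6(Δ_0 - S'(-2)) = 48 and h_1·m_1 + 2h_1·m_2 = 6(S'(1) - Δ_1) = 48.
Solving: m_0 = 24, m_1 = -24, m_2 = 36.
On [0, 1], S'(x) = b_1 + 2c_1·x + 3d_1·x² with b_1 = Δ_1 - h_1(2m_1 + m_2)/6 = -5, c_1 = m_1/2 = -12, d_1 = (m_2 - m_1)/(6h_1) = 10. So S'(0) = -5.

-5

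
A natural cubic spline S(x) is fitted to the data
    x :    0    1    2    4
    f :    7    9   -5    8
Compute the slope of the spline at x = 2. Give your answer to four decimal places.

Let M_i = S''(x_i). Step sizes h_i = 1, 1, 2; slopes of the chords Δ_i = (y_(i+1) - y_i)/h_i = 2, -14, 13/2.
  1·M_0 + 4·M_1 + 1·M_2 = 6(Δ_1 - Δ_0) = -96
  1·M_1 + 6·M_2 + 2·M_3 = 6(Δ_2 - Δ_1) = 123
Natural end conditions: M_0 = M_3 = 0.
Solving the tridiagonal system: M_0 = 0, M_1 = -699/23, M_2 = 588/23, M_3 = 0.
On [2, 4], S'(x) = b_2 + 2c_2·(x - 2) + 3d_2·(x - 2)² with b_2 = Δ_2 - h_2(2M_2 + M_3)/6 = -485/46, c_2 = M_2/2 = 294/23, d_2 = (M_3 - M_2)/(6h_2) = -49/23. So S'(2) = -485/46.

-10.5435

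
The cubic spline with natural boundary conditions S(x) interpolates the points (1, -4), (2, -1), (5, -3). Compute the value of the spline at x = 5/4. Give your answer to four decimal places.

With M_i denoting the second derivative at x_i, h_i = 1, 3, and Δ_i = (y_(i+1) − y_i)/h_i = 3, -2/3:
  1·M_0 + 8·M_1 + 3·M_2 = 6(Δ_1 - Δ_0) = -22
Natural end conditions: M_0 = M_2 = 0.
Hence M_0 = 0, M_1 = -11/4, M_2 = 0.
On [1, 2], S(x) = -4 + 83/24·(x - 1) + 0·(x - 1)² - 11/24·(x - 1)³.
With (x - 1) = 1/4: S(5/4) = -1609/512.

-3.1426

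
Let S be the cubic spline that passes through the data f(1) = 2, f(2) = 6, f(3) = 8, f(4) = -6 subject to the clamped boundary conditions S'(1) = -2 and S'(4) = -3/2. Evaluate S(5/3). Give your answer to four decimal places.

Write M_i for S''(x_i). With h_i = 1, 1, 1 and divided differences Δ_i = 4, 2, -14, the continuity of S' gives the tridiagonal system
  1·M_0 + 4·M_1 + 1·M_2 = 6(Δ_1 - Δ_0) = -12
  1·M_1 + 4·M_2 + 1·M_3 = 6(Δ_2 - Δ_1) = -96
Clamped end conditions give two more equations: 2h_0·M_0 + h_0·M_1 = 6(Δ_0 - S'(1)) = 36 and h_2·M_2 + 2h_2·M_3 = 6(S'(4) - Δ_2) = 75.
Hence M_0 = 251/15, M_1 = 38/15, M_2 = -583/15, M_3 = 854/15.
On [1, 2], S(t) = 2 - 2·(t - 1) + 251/30·(t - 1)² - 71/30·(t - 1)³.
With (t - 1) = 2/3: S(5/3) = 1492/405.

3.6840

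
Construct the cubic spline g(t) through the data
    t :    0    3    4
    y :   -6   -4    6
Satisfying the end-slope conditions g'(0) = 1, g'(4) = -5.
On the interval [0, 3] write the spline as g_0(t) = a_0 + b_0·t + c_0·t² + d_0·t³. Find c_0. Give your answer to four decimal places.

With m_i denoting the second derivative at x_i, h_i = 3, 1, and Δ_i = (y_(i+1) − y_i)/h_i = 2/3, 10:
  3·m_0 + 8·m_1 + 1·m_2 = 6(Δ_1 - Δ_0) = 56
Clamped end conditions give two more equations: 2h_0·m_0 + h_0·m_1 = 6(Δ_0 - g'(0)) = -2 and h_1·m_1 + 2h_1·m_2 = 6(g'(4) - Δ_1) = -90.
Solving the tridiagonal system: m_0 = -53/6, m_1 = 17, m_2 = -107/2.
On [0, 3], with g_0(t) = a_0 + b_0·t + c_0·t² + d_0·t³: c_0 = m_0/2 = -53/12, d_0 = (m_1 - m_0)/(6h_0) = 155/108, b_0 = Δ_0 - h_0(2m_0 + m_1)/6 = 1.

-4.4167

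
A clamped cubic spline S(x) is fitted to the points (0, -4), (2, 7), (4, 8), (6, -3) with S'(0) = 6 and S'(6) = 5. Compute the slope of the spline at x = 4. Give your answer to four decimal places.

-6.1333

With m_i denoting the second derivative at x_i, h_i = 2, 2, 2, and Δ_i = (y_(i+1) − y_i)/h_i = 11/2, 1/2, -11/2:
  2·m_0 + 8·m_1 + 2·m_2 = 6(Δ_1 - Δ_0) = -30
  2·m_1 + 8·m_2 + 2·m_3 = 6(Δ_2 - Δ_1) = -36
Clamped end conditions give two more equations: 2h_0·m_0 + h_0·m_1 = 6(Δ_0 - S'(0)) = -3 and h_2·m_2 + 2h_2·m_3 = 6(S'(6) - Δ_2) = 63.
Hence m_0 = -1/30, m_1 = -43/30, m_2 = -277/30, m_3 = 611/30.
On [4, 6], S'(x) = b_2 + 2c_2·(x - 4) + 3d_2·(x - 4)² with b_2 = Δ_2 - h_2(2m_2 + m_3)/6 = -92/15, c_2 = m_2/2 = -277/60, d_2 = (m_3 - m_2)/(6h_2) = 37/15. So S'(4) = -92/15.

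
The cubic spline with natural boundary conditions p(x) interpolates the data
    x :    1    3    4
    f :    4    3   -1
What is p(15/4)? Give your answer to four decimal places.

Let M_i = p''(x_i). Step sizes h_i = 2, 1; slopes of the chords Δ_i = (y_(i+1) - y_i)/h_i = -1/2, -4.
  2·M_0 + 6·M_1 + 1·M_2 = 6(Δ_1 - Δ_0) = -21
Natural end conditions: M_0 = M_2 = 0.
Solving the tridiagonal system: M_0 = 0, M_1 = -7/2, M_2 = 0.
On [3, 4], p(x) = 3 - 17/6·(x - 3) - 7/4·(x - 3)² + 7/12·(x - 3)³.
With (x - 3) = 3/4: p(15/4) = 35/256.

0.1367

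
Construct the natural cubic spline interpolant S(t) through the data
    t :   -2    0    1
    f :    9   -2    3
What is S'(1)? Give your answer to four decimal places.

6.7500

Let M_i = S''(x_i). Step sizes h_i = 2, 1; slopes of the chords Δ_i = (y_(i+1) - y_i)/h_i = -11/2, 5.
  2·M_0 + 6·M_1 + 1·M_2 = 6(Δ_1 - Δ_0) = 63
Natural end conditions: M_0 = M_2 = 0.
Hence M_0 = 0, M_1 = 21/2, M_2 = 0.
On [0, 1], S'(t) = b_1 + 2c_1·t + 3d_1·t² with b_1 = Δ_1 - h_1(2M_1 + M_2)/6 = 3/2, c_1 = M_1/2 = 21/4, d_1 = (M_2 - M_1)/(6h_1) = -7/4. So S'(1) = 27/4.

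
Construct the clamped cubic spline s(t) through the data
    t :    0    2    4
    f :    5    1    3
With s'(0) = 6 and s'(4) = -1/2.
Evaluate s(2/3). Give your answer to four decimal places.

6.0556

Let M_i = s''(x_i). Step sizes h_i = 2, 2; slopes of the chords Δ_i = (y_(i+1) - y_i)/h_i = -2, 1.
  2·M_0 + 8·M_1 + 2·M_2 = 6(Δ_1 - Δ_0) = 18
Clamped end conditions give two more equations: 2h_0·M_0 + h_0·M_1 = 6(Δ_0 - s'(0)) = -48 and h_1·M_1 + 2h_1·M_2 = 6(s'(4) - Δ_1) = -9.
Solving: M_0 = -127/8, M_1 = 31/4, M_2 = -49/8.
On [0, 2], s(t) = 5 + 6·t - 127/16·t² + 63/32·t³.
With t = 2/3: s(2/3) = 109/18.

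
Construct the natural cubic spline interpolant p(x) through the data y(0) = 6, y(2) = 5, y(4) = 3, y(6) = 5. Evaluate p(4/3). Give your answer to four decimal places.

With M_i denoting the second derivative at x_i, h_i = 2, 2, 2, and Δ_i = (y_(i+1) − y_i)/h_i = -1/2, -1, 1:
  2·M_0 + 8·M_1 + 2·M_2 = 6(Δ_1 - Δ_0) = -3
  2·M_1 + 8·M_2 + 2·M_3 = 6(Δ_2 - Δ_1) = 12
Natural end conditions: M_0 = M_3 = 0.
Forward elimination and back-substitution give M_0 = 0, M_1 = -4/5, M_2 = 17/10, M_3 = 0.
On [0, 2], p(x) = 6 - 7/30·x + 0·x² - 1/15·x³.
With x = 4/3: p(4/3) = 448/81.

5.5309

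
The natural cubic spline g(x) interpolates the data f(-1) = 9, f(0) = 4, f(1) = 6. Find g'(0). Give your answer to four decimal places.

With M_i denoting the second derivative at x_i, h_i = 1, 1, and Δ_i = (y_(i+1) − y_i)/h_i = -5, 2:
  1·M_0 + 4·M_1 + 1·M_2 = 6(Δ_1 - Δ_0) = 42
Natural end conditions: M_0 = M_2 = 0.
Forward elimination and back-substitution give M_0 = 0, M_1 = 21/2, M_2 = 0.
On [0, 1], g'(x) = b_1 + 2c_1·x + 3d_1·x² with b_1 = Δ_1 - h_1(2M_1 + M_2)/6 = -3/2, c_1 = M_1/2 = 21/4, d_1 = (M_2 - M_1)/(6h_1) = -7/4. So g'(0) = -3/2.

-1.5000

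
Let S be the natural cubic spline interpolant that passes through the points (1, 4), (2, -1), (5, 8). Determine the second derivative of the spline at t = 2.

6

Write σ_i for S''(x_i). With h_i = 1, 3 and divided differences Δ_i = -5, 3, the continuity of S' gives the tridiagonal system
  1·σ_0 + 8·σ_1 + 3·σ_2 = 6(Δ_1 - Δ_0) = 48
Natural end conditions: σ_0 = σ_2 = 0.
Solving the tridiagonal system: σ_0 = 0, σ_1 = 6, σ_2 = 0.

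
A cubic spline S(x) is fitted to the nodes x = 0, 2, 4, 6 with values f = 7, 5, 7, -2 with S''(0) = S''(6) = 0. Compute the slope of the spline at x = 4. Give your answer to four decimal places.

Let M_i = S''(x_i). Step sizes h_i = 2, 2, 2; slopes of the chords Δ_i = (y_(i+1) - y_i)/h_i = -1, 1, -9/2.
  2·M_0 + 8·M_1 + 2·M_2 = 6(Δ_1 - Δ_0) = 12
  2·M_1 + 8·M_2 + 2·M_3 = 6(Δ_2 - Δ_1) = -33
Natural end conditions: M_0 = M_3 = 0.
Solving: M_0 = 0, M_1 = 27/10, M_2 = -24/5, M_3 = 0.
On [4, 6], S'(x) = b_2 + 2c_2·(x - 4) + 3d_2·(x - 4)² with b_2 = Δ_2 - h_2(2M_2 + M_3)/6 = -13/10, c_2 = M_2/2 = -12/5, d_2 = (M_3 - M_2)/(6h_2) = 2/5. So S'(4) = -13/10.

-1.3000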